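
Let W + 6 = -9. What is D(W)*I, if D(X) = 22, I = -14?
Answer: -308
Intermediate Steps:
W = -15 (W = -6 - 9 = -15)
D(W)*I = 22*(-14) = -308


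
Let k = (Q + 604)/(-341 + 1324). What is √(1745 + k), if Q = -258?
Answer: √1686514423/983 ≈ 41.777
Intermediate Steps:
k = 346/983 (k = (-258 + 604)/(-341 + 1324) = 346/983 ≈ 0.35198)
√(1745 + k) = √(1745 + 346/983) = √(1715681/983) = √1686514423/983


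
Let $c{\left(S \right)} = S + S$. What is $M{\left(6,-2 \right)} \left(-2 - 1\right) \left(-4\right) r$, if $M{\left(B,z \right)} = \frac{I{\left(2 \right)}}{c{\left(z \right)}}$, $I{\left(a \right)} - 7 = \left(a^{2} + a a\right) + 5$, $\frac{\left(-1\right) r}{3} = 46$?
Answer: $8280$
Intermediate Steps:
$c{\left(S \right)} = 2 S$
$r = -138$ ($r = \left(-3\right) 46 = -138$)
$I{\left(a \right)} = 12 + 2 a^{2}$ ($I{\left(a \right)} = 7 + \left(\left(a^{2} + a a\right) + 5\right) = 7 + \left(\left(a^{2} + a^{2}\right) + 5\right) = 7 + \left(2 a^{2} + 5\right) = 7 + \left(5 + 2 a^{2}\right) = 12 + 2 a^{2}$)
$M{\left(B,z \right)} = \frac{10}{z}$ ($M{\left(B,z \right)} = \frac{12 + 2 \cdot 2^{2}}{2 z} = \left(12 + 2 \cdot 4\right) \frac{1}{2 z} = \left(12 + 8\right) \frac{1}{2 z} = 20 \frac{1}{2 z} = \frac{10}{z}$)
$M{\left(6,-2 \right)} \left(-2 - 1\right) \left(-4\right) r = \frac{10}{-2} \left(-2 - 1\right) \left(-4\right) \left(-138\right) = 10 \left(- \frac{1}{2}\right) \left(\left(-3\right) \left(-4\right)\right) \left(-138\right) = \left(-5\right) 12 \left(-138\right) = \left(-60\right) \left(-138\right) = 8280$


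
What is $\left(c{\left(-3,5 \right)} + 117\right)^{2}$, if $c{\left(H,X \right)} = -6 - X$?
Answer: $11236$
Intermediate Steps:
$\left(c{\left(-3,5 \right)} + 117\right)^{2} = \left(\left(-6 - 5\right) + 117\right)^{2} = \left(-11 + 117\right)^{2} = 106^{2} = 11236$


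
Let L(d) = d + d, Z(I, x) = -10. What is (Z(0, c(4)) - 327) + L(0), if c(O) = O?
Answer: -337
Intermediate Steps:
L(d) = 2*d
(Z(0, c(4)) - 327) + L(0) = (-10 - 327) + 2*0 = -337 + 0 = -337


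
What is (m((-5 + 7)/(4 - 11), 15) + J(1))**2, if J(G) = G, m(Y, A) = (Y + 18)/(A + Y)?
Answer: 51529/10609 ≈ 4.8571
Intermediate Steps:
m(Y, A) = (18 + Y)/(A + Y)
(m((-5 + 7)/(4 - 11), 15) + J(1))**2 = ((18 + (-5 + 7)/(4 - 11))/(15 + (-5 + 7)/(4 - 11)) + 1)**2 = ((18 + 2/(-7))/(15 + 2/(-7)) + 1)**2 = ((18 + 2*(-1/7))/(15 + 2*(-1/7)) + 1)**2 = ((18 - 2/7)/(15 - 2/7) + 1)**2 = ((124/7)/(103/7) + 1)**2 = ((7/103)*(124/7) + 1)**2 = (124/103 + 1)**2 = (227/103)**2 = 51529/10609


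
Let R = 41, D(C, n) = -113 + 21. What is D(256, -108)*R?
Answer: -3772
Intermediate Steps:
D(C, n) = -92
D(256, -108)*R = -92*41 = -3772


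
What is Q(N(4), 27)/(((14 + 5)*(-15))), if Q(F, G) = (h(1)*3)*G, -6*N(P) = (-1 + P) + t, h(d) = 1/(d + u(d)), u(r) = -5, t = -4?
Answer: 27/380 ≈ 0.071053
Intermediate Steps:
h(d) = 1/(-5 + d) (h(d) = 1/(d - 5) = 1/(-5 + d))
N(P) = 5/6 - P/6 (N(P) = -((-1 + P) - 4)/6 = -(-5 + P)/6 = 5/6 - P/6)
Q(F, G) = -3*G/4 (Q(F, G) = (3/(-5 + 1))*G = (3/(-4))*G = (-1/4*3)*G = -3*G/4)
Q(N(4), 27)/(((14 + 5)*(-15))) = (-3/4*27)/(((14 + 5)*(-15))) = -81/(4*(19*(-15))) = -81/4/(-285) = -81/4*(-1/285) = 27/380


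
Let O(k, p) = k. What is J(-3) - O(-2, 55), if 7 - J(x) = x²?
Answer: 0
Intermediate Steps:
J(x) = 7 - x²
J(-3) - O(-2, 55) = (7 - 1*(-3)²) - 1*(-2) = (7 - 1*9) + 2 = (7 - 9) + 2 = -2 + 2 = 0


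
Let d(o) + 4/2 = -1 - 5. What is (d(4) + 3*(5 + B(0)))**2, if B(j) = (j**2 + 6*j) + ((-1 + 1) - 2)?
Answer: 1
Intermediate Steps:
B(j) = -2 + j**2 + 6*j (B(j) = (j**2 + 6*j) + (0 - 2) = (j**2 + 6*j) - 2 = -2 + j**2 + 6*j)
d(o) = -8 (d(o) = -2 + (-1 - 5) = -2 - 6 = -8)
(d(4) + 3*(5 + B(0)))**2 = (-8 + 3*(5 + (-2 + 0**2 + 6*0)))**2 = (-8 + 3*(5 + (-2 + 0 + 0)))**2 = (-8 + 3*(5 - 2))**2 = (-8 + 3*3)**2 = (-8 + 9)**2 = 1**2 = 1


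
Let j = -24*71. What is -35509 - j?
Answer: -33805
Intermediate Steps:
j = -1704
-35509 - j = -35509 - 1*(-1704) = -35509 + 1704 = -33805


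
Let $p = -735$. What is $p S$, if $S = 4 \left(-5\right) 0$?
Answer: $0$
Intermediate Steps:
$S = 0$ ($S = \left(-20\right) 0 = 0$)
$p S = \left(-735\right) 0 = 0$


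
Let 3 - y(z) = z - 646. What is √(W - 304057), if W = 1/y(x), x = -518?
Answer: I*√414091882506/1167 ≈ 551.41*I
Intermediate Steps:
y(z) = 649 - z (y(z) = 3 - (z - 646) = 3 - (-646 + z) = 3 + (646 - z) = 649 - z)
W = 1/1167 (W = 1/(649 - 1*(-518)) = 1/(649 + 518) = 1/1167 ≈ 0.00085690)
√(W - 304057) = √(1/1167 - 304057) = √(-354834518/1167) = I*√414091882506/1167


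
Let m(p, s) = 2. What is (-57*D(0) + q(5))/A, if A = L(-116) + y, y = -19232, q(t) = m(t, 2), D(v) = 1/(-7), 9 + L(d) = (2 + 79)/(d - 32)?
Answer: -10508/19934243 ≈ -0.00052713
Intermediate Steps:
L(d) = -9 + 81/(-32 + d) (L(d) = -9 + (2 + 79)/(d - 32) = -9 + 81/(-32 + d))
D(v) = -1/7
q(t) = 2
A = -2847749/148 (A = 9*(41 - 1*(-116))/(-32 - 116) - 19232 = 9*(41 + 116)/(-148) - 19232 = 9*(-1/148)*157 - 19232 = -1413/148 - 19232 = -2847749/148 ≈ -19242.)
(-57*D(0) + q(5))/A = (-57*(-1/7) + 2)/(-2847749/148) = (57/7 + 2)*(-148/2847749) = (71/7)*(-148/2847749) = -10508/19934243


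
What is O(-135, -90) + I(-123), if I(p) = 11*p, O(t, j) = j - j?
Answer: -1353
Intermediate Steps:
O(t, j) = 0
O(-135, -90) + I(-123) = 0 + 11*(-123) = 0 - 1353 = -1353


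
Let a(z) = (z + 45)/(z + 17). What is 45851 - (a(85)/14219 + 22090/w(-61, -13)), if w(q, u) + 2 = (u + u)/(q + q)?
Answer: 4601377864996/79043421 ≈ 58213.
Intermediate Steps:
a(z) = (45 + z)/(17 + z)
w(q, u) = -2 + u/q (w(q, u) = -2 + (u + u)/(q + q) = -2 + (2*u)/((2*q)) = -2 + (2*u)*(1/(2*q)) = -2 + u/q)
45851 - (a(85)/14219 + 22090/w(-61, -13)) = 45851 - (((45 + 85)/(17 + 85))/14219 + 22090/(-2 - 13/(-61))) = 45851 - ((130/102)*(1/14219) + 22090/(-2 - 13*(-1/61))) = 45851 - (((1/102)*130)*(1/14219) + 22090/(-2 + 13/61)) = 45851 - ((65/51)*(1/14219) + 22090/(-109/61)) = 45851 - (65/725169 + 22090*(-61/109)) = 45851 - (65/725169 - 1347490/109) = 45851 - 1*(-977157968725/79043421) = 45851 + 977157968725/79043421 = 4601377864996/79043421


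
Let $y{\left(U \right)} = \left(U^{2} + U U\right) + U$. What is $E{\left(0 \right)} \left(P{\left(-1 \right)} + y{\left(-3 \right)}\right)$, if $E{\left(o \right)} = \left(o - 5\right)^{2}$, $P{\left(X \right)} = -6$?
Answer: $225$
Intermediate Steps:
$y{\left(U \right)} = U + 2 U^{2}$ ($y{\left(U \right)} = \left(U^{2} + U^{2}\right) + U = 2 U^{2} + U = U + 2 U^{2}$)
$E{\left(o \right)} = \left(-5 + o\right)^{2}$
$E{\left(0 \right)} \left(P{\left(-1 \right)} + y{\left(-3 \right)}\right) = \left(-5 + 0\right)^{2} \left(-6 - 3 \left(1 + 2 \left(-3\right)\right)\right) = \left(-5\right)^{2} \left(-6 - 3 \left(1 - 6\right)\right) = 25 \left(-6 - -15\right) = 25 \left(-6 + 15\right) = 25 \cdot 9 = 225$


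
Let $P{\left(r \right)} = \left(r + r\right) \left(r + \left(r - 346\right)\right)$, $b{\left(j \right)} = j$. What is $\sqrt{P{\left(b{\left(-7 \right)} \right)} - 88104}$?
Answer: $2 i \sqrt{20766} \approx 288.21 i$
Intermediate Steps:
$P{\left(r \right)} = 2 r \left(-346 + 2 r\right)$ ($P{\left(r \right)} = 2 r \left(r + \left(r - 346\right)\right) = 2 r \left(r + \left(-346 + r\right)\right) = 2 r \left(-346 + 2 r\right)$)
$\sqrt{P{\left(b{\left(-7 \right)} \right)} - 88104} = \sqrt{4 \left(-7\right) \left(-173 - 7\right) - 88104} = \sqrt{4 \left(-7\right) \left(-180\right) - 88104} = \sqrt{5040 - 88104} = \sqrt{-83064} = 2 i \sqrt{20766}$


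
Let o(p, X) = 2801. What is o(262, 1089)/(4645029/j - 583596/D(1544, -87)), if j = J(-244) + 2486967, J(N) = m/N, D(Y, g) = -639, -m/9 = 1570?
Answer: 20113616654323/6571669906038 ≈ 3.0607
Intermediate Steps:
m = -14130 (m = -9*1570 = -14130)
J(N) = -14130/N
j = 303417039/122 (j = -14130/(-244) + 2486967 = -14130*(-1/244) + 2486967 = 7065/122 + 2486967 = 303417039/122 ≈ 2.4870e+6)
o(262, 1089)/(4645029/j - 583596/D(1544, -87)) = 2801/(4645029/(303417039/122) - 583596/(-639)) = 2801/(4645029*(122/303417039) - 583596*(-1/639)) = 2801/(188897846/101139013 + 64844/71) = 2801/(6571669906038/7180869923) = 2801*(7180869923/6571669906038) = 20113616654323/6571669906038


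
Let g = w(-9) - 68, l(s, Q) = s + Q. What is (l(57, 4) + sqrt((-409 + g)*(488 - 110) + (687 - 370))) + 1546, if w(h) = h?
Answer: 1607 + I*sqrt(183391) ≈ 1607.0 + 428.24*I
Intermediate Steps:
l(s, Q) = Q + s
g = -77 (g = -9 - 68 = -77)
(l(57, 4) + sqrt((-409 + g)*(488 - 110) + (687 - 370))) + 1546 = ((4 + 57) + sqrt((-409 - 77)*(488 - 110) + (687 - 370))) + 1546 = (61 + sqrt(-486*378 + 317)) + 1546 = (61 + sqrt(-183708 + 317)) + 1546 = (61 + sqrt(-183391)) + 1546 = (61 + I*sqrt(183391)) + 1546 = 1607 + I*sqrt(183391)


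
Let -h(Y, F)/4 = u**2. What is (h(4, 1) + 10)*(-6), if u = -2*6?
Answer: 3396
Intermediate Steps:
u = -12
h(Y, F) = -576 (h(Y, F) = -4*(-12)**2 = -4*144 = -576)
(h(4, 1) + 10)*(-6) = (-576 + 10)*(-6) = -566*(-6) = 3396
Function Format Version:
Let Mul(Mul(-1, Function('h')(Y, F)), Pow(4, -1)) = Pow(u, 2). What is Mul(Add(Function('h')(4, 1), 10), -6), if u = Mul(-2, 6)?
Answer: 3396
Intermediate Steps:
u = -12
Function('h')(Y, F) = -576 (Function('h')(Y, F) = Mul(-4, Pow(-12, 2)) = Mul(-4, 144) = -576)
Mul(Add(Function('h')(4, 1), 10), -6) = Mul(Add(-576, 10), -6) = Mul(-566, -6) = 3396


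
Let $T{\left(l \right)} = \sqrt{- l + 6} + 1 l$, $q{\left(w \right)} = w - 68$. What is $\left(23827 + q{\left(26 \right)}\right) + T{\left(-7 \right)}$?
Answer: $23778 + \sqrt{13} \approx 23782.0$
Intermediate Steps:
$q{\left(w \right)} = -68 + w$
$T{\left(l \right)} = l + \sqrt{6 - l}$ ($T{\left(l \right)} = \sqrt{6 - l} + l = l + \sqrt{6 - l}$)
$\left(23827 + q{\left(26 \right)}\right) + T{\left(-7 \right)} = \left(23827 + \left(-68 + 26\right)\right) - \left(7 - \sqrt{6 - -7}\right) = \left(23827 - 42\right) - \left(7 - \sqrt{6 + 7}\right) = 23785 - \left(7 - \sqrt{13}\right) = 23778 + \sqrt{13}$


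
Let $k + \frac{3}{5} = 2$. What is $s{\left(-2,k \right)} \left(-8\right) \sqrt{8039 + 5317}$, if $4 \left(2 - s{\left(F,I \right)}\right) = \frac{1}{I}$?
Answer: $- \frac{612 \sqrt{371}}{7} \approx -1684.0$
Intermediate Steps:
$k = \frac{7}{5}$ ($k = - \frac{3}{5} + 2 = \frac{7}{5} \approx 1.4$)
$s{\left(F,I \right)} = 2 - \frac{1}{4 I}$
$s{\left(-2,k \right)} \left(-8\right) \sqrt{8039 + 5317} = \left(2 - \frac{1}{4 \cdot \frac{7}{5}}\right) \left(-8\right) \sqrt{8039 + 5317} = \left(2 - \frac{5}{28}\right) \left(-8\right) \sqrt{13356} = \left(2 - \frac{5}{28}\right) \left(-8\right) 6 \sqrt{371} = \frac{51}{28} \left(-8\right) 6 \sqrt{371} = - \frac{102 \cdot 6 \sqrt{371}}{7} = - \frac{612 \sqrt{371}}{7}$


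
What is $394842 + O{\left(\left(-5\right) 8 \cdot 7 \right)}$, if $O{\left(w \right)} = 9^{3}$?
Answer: $395571$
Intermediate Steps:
$O{\left(w \right)} = 729$
$394842 + O{\left(\left(-5\right) 8 \cdot 7 \right)} = 394842 + 729 = 395571$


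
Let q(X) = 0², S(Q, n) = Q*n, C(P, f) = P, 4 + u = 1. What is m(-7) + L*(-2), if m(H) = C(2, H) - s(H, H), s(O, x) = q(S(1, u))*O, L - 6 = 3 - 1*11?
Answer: 6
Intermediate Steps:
u = -3 (u = -4 + 1 = -3)
q(X) = 0
L = -2 (L = 6 + (3 - 1*11) = 6 + (3 - 11) = 6 - 8 = -2)
s(O, x) = 0 (s(O, x) = 0*O = 0)
m(H) = 2 (m(H) = 2 - 1*0 = 2 + 0 = 2)
m(-7) + L*(-2) = 2 - 2*(-2) = 2 + 4 = 6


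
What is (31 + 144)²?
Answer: 30625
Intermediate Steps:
(31 + 144)² = 175² = 30625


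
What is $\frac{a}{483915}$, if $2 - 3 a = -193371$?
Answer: $\frac{193373}{1451745} \approx 0.1332$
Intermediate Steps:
$a = \frac{193373}{3}$ ($a = \frac{2}{3} - -64457 = \frac{2}{3} + 64457 = \frac{193373}{3} \approx 64458.0$)
$\frac{a}{483915} = \frac{193373}{3 \cdot 483915} = \frac{193373}{3} \cdot \frac{1}{483915} = \frac{193373}{1451745}$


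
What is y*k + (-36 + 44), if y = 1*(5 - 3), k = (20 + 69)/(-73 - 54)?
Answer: 838/127 ≈ 6.5984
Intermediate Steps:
k = -89/127 (k = 89/(-127) = 89*(-1/127) = -89/127 ≈ -0.70079)
y = 2 (y = 1*2 = 2)
y*k + (-36 + 44) = 2*(-89/127) + (-36 + 44) = -178/127 + 8 = 838/127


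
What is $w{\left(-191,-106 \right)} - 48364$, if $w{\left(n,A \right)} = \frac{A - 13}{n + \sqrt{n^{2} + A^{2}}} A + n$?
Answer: $- \frac{5124101}{106} + \frac{119 \sqrt{47717}}{106} \approx -48095.0$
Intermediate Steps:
$w{\left(n,A \right)} = n + \frac{A \left(-13 + A\right)}{n + \sqrt{A^{2} + n^{2}}}$ ($w{\left(n,A \right)} = \frac{-13 + A}{n + \sqrt{A^{2} + n^{2}}} A + n = \frac{A \left(-13 + A\right)}{n + \sqrt{A^{2} + n^{2}}} + n = n + \frac{A \left(-13 + A\right)}{n + \sqrt{A^{2} + n^{2}}}$)
$w{\left(-191,-106 \right)} - 48364 = \frac{\left(-106\right)^{2} + \left(-191\right)^{2} - -1378 - 191 \sqrt{\left(-106\right)^{2} + \left(-191\right)^{2}}}{-191 + \sqrt{\left(-106\right)^{2} + \left(-191\right)^{2}}} - 48364 = \frac{11236 + 36481 + 1378 - 191 \sqrt{11236 + 36481}}{-191 + \sqrt{11236 + 36481}} - 48364 = \frac{11236 + 36481 + 1378 - 191 \sqrt{47717}}{-191 + \sqrt{47717}} - 48364 = \frac{49095 - 191 \sqrt{47717}}{-191 + \sqrt{47717}} - 48364 = -48364 + \frac{49095 - 191 \sqrt{47717}}{-191 + \sqrt{47717}}$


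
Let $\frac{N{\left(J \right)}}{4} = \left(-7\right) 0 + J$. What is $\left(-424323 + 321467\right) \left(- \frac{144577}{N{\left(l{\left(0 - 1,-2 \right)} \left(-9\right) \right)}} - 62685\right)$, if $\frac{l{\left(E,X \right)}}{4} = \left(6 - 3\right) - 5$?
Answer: $\frac{233969847449}{36} \approx 6.4992 \cdot 10^{9}$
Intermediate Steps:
$l{\left(E,X \right)} = -8$ ($l{\left(E,X \right)} = 4 \left(\left(6 - 3\right) - 5\right) = 4 \left(3 - 5\right) = 4 \left(-2\right) = -8$)
$N{\left(J \right)} = 4 J$ ($N{\left(J \right)} = 4 \left(\left(-7\right) 0 + J\right) = 4 \left(0 + J\right) = 4 J$)
$\left(-424323 + 321467\right) \left(- \frac{144577}{N{\left(l{\left(0 - 1,-2 \right)} \left(-9\right) \right)}} - 62685\right) = \left(-424323 + 321467\right) \left(- \frac{144577}{4 \left(\left(-8\right) \left(-9\right)\right)} - 62685\right) = - 102856 \left(- \frac{144577}{4 \cdot 72} - 62685\right) = - 102856 \left(- \frac{144577}{288} - 62685\right) = \left(-102856\right) \left(- \frac{18197857}{288}\right) = \frac{233969847449}{36}$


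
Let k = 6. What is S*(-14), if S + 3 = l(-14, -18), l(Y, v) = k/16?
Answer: 147/4 ≈ 36.750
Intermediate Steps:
l(Y, v) = 3/8 (l(Y, v) = 6/16 = 6*(1/16) = 3/8)
S = -21/8 (S = -3 + 3/8 = -21/8 ≈ -2.6250)
S*(-14) = -21/8*(-14) = 147/4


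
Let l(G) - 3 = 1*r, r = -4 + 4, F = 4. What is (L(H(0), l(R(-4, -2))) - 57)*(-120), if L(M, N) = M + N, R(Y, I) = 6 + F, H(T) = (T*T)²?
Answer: 6480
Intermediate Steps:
H(T) = T⁴ (H(T) = (T²)² = T⁴)
r = 0
R(Y, I) = 10 (R(Y, I) = 6 + 4 = 10)
l(G) = 3 (l(G) = 3 + 1*0 = 3 + 0 = 3)
(L(H(0), l(R(-4, -2))) - 57)*(-120) = ((0⁴ + 3) - 57)*(-120) = ((0 + 3) - 57)*(-120) = (3 - 57)*(-120) = -54*(-120) = 6480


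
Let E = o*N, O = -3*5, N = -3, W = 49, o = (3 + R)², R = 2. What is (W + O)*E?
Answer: -2550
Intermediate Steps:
o = 25 (o = (3 + 2)² = 5² = 25)
O = -15
E = -75 (E = 25*(-3) = -75)
(W + O)*E = (49 - 15)*(-75) = 34*(-75) = -2550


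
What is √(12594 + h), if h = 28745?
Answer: √41339 ≈ 203.32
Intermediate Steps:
√(12594 + h) = √(12594 + 28745) = √41339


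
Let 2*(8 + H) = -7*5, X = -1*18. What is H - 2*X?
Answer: 21/2 ≈ 10.500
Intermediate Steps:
X = -18
H = -51/2 (H = -8 + (-7*5)/2 = -8 + (1/2)*(-35) = -8 - 35/2 = -51/2 ≈ -25.500)
H - 2*X = -51/2 - 2*(-18) = -51/2 + 36 = 21/2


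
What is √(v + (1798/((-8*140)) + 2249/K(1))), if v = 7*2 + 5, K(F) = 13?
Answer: √3731735/140 ≈ 13.798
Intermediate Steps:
v = 19 (v = 14 + 5 = 19)
√(v + (1798/((-8*140)) + 2249/K(1))) = √(19 + (1798/((-8*140)) + 2249/13)) = √(19 + (1798/(-1120) + 2249*(1/13))) = √(19 + (1798*(-1/1120) + 173)) = √(19 + (-899/560 + 173)) = √(19 + 95981/560) = √(106621/560) = √3731735/140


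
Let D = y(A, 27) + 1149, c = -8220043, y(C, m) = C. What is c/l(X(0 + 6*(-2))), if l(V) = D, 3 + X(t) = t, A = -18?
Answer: -632311/87 ≈ -7267.9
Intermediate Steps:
X(t) = -3 + t
D = 1131 (D = -18 + 1149 = 1131)
l(V) = 1131
c/l(X(0 + 6*(-2))) = -8220043/1131 = -8220043*1/1131 = -632311/87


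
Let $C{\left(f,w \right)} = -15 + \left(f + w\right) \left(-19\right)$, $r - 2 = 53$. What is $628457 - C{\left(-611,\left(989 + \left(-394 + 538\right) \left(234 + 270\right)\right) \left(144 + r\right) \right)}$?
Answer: $278766128$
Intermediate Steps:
$r = 55$ ($r = 2 + 53 = 55$)
$C{\left(f,w \right)} = -15 - 19 f - 19 w$ ($C{\left(f,w \right)} = -15 - \left(19 f + 19 w\right) = -15 - 19 f - 19 w$)
$628457 - C{\left(-611,\left(989 + \left(-394 + 538\right) \left(234 + 270\right)\right) \left(144 + r\right) \right)} = 628457 - \left(-15 - -11609 - 19 \left(989 + \left(-394 + 538\right) \left(234 + 270\right)\right) \left(144 + 55\right)\right) = 628457 - \left(-15 + 11609 - 19 \left(989 + 144 \cdot 504\right) 199\right) = 628457 - \left(-15 + 11609 - 19 \left(989 + 72576\right) 199\right) = 628457 - \left(-15 + 11609 - 19 \cdot 73565 \cdot 199\right) = 628457 - \left(-15 + 11609 - 278149265\right) = 628457 - -278137671 = 628457 + 278137671 = 278766128$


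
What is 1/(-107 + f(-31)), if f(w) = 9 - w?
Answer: -1/67 ≈ -0.014925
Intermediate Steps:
1/(-107 + f(-31)) = 1/(-107 + (9 - 1*(-31))) = 1/(-107 + (9 + 31)) = 1/(-107 + 40) = 1/(-67) = -1/67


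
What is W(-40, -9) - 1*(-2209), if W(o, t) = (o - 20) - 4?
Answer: 2145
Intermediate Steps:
W(o, t) = -24 + o (W(o, t) = (-20 + o) - 4 = -24 + o)
W(-40, -9) - 1*(-2209) = (-24 - 40) - 1*(-2209) = -64 + 2209 = 2145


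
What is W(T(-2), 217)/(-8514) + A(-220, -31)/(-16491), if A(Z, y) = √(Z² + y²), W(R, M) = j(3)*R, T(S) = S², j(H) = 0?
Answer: -√49361/16491 ≈ -0.013472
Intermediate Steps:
W(R, M) = 0 (W(R, M) = 0*R = 0)
W(T(-2), 217)/(-8514) + A(-220, -31)/(-16491) = 0/(-8514) + √((-220)² + (-31)²)/(-16491) = 0*(-1/8514) + √(48400 + 961)*(-1/16491) = 0 + √49361*(-1/16491) = 0 - √49361/16491 = -√49361/16491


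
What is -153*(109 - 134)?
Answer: 3825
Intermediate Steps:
-153*(109 - 134) = -153*(-25) = 3825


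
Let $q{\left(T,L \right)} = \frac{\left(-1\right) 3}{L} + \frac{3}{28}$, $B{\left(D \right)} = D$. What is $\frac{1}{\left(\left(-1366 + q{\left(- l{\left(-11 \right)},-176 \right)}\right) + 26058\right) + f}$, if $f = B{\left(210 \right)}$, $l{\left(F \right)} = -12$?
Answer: $\frac{1232}{30679417} \approx 4.0157 \cdot 10^{-5}$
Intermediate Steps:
$f = 210$
$q{\left(T,L \right)} = \frac{3}{28} - \frac{3}{L}$ ($q{\left(T,L \right)} = - \frac{3}{L} + 3 \cdot \frac{1}{28} = - \frac{3}{L} + \frac{3}{28} = \frac{3}{28} - \frac{3}{L}$)
$\frac{1}{\left(\left(-1366 + q{\left(- l{\left(-11 \right)},-176 \right)}\right) + 26058\right) + f} = \frac{1}{\left(\left(-1366 + \left(\frac{3}{28} - \frac{3}{-176}\right)\right) + 26058\right) + 210} = \frac{1}{\left(\left(-1366 + \left(\frac{3}{28} - - \frac{3}{176}\right)\right) + 26058\right) + 210} = \frac{1}{\left(\left(-1366 + \left(\frac{3}{28} + \frac{3}{176}\right)\right) + 26058\right) + 210} = \frac{1}{\left(\left(-1366 + \frac{153}{1232}\right) + 26058\right) + 210} = \frac{1}{\left(- \frac{1682759}{1232} + 26058\right) + 210} = \frac{1}{\frac{30420697}{1232} + 210} = \frac{1}{\frac{30679417}{1232}} = \frac{1232}{30679417}$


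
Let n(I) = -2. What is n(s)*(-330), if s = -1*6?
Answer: 660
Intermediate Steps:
s = -6
n(s)*(-330) = -2*(-330) = 660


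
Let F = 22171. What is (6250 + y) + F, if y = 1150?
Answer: 29571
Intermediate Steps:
(6250 + y) + F = (6250 + 1150) + 22171 = 7400 + 22171 = 29571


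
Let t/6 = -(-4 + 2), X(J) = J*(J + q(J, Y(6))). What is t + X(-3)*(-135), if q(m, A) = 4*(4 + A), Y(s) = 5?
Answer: 13377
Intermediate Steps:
q(m, A) = 16 + 4*A
X(J) = J*(36 + J) (X(J) = J*(J + (16 + 4*5)) = J*(J + (16 + 20)) = J*(J + 36) = J*(36 + J))
t = 12 (t = 6*(-(-4 + 2)) = 6*(-1*(-2)) = 6*2 = 12)
t + X(-3)*(-135) = 12 - 3*(36 - 3)*(-135) = 12 - 3*33*(-135) = 12 - 99*(-135) = 12 + 13365 = 13377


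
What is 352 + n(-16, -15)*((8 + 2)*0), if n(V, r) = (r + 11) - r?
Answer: 352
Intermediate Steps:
n(V, r) = 11 (n(V, r) = (11 + r) - r = 11)
352 + n(-16, -15)*((8 + 2)*0) = 352 + 11*((8 + 2)*0) = 352 + 11*(10*0) = 352 + 11*0 = 352 + 0 = 352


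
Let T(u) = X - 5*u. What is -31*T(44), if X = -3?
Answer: 6913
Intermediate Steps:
T(u) = -3 - 5*u
-31*T(44) = -31*(-3 - 5*44) = -31*(-3 - 220) = -31*(-223) = 6913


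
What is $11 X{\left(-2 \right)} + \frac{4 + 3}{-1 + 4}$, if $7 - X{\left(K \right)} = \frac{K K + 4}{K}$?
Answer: $\frac{370}{3} \approx 123.33$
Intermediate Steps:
$X{\left(K \right)} = 7 - \frac{4 + K^{2}}{K}$ ($X{\left(K \right)} = 7 - \frac{K K + 4}{K} = 7 - \frac{K^{2} + 4}{K} = 7 - \frac{4 + K^{2}}{K}$)
$11 X{\left(-2 \right)} + \frac{4 + 3}{-1 + 4} = 11 \left(7 - -2 - \frac{4}{-2}\right) + \frac{4 + 3}{-1 + 4} = 11 \left(7 + 2 - -2\right) + \frac{7}{3} = 11 \left(7 + 2 + 2\right) + 7 \cdot \frac{1}{3} = 11 \cdot 11 + \frac{7}{3} = 121 + \frac{7}{3} = \frac{370}{3}$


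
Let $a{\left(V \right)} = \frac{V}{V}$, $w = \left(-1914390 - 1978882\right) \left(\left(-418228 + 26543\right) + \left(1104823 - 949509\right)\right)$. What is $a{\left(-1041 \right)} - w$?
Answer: $-920256595911$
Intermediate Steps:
$w = 920256595912$ ($w = - 3893272 \left(-391685 + 155314\right) = \left(-3893272\right) \left(-236371\right) = 920256595912$)
$a{\left(V \right)} = 1$
$a{\left(-1041 \right)} - w = 1 - 920256595912 = -920256595911$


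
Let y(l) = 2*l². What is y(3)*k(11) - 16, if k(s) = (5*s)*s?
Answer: 10874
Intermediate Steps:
k(s) = 5*s²
y(3)*k(11) - 16 = (2*3²)*(5*11²) - 16 = (2*9)*(5*121) - 16 = 18*605 - 16 = 10890 - 16 = 10874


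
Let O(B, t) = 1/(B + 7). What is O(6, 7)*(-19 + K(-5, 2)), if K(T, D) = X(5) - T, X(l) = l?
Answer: -9/13 ≈ -0.69231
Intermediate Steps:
K(T, D) = 5 - T
O(B, t) = 1/(7 + B)
O(6, 7)*(-19 + K(-5, 2)) = (-19 + (5 - 1*(-5)))/(7 + 6) = (-19 + (5 + 5))/13 = (-19 + 10)/13 = (1/13)*(-9) = -9/13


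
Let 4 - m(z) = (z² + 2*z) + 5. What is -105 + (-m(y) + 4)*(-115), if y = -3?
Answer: -1025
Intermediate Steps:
m(z) = -1 - z² - 2*z (m(z) = 4 - ((z² + 2*z) + 5) = 4 - (5 + z² + 2*z) = 4 + (-5 - z² - 2*z) = -1 - z² - 2*z)
-105 + (-m(y) + 4)*(-115) = -105 + (-(-1 - 1*(-3)² - 2*(-3)) + 4)*(-115) = -105 + (-(-1 - 1*9 + 6) + 4)*(-115) = -105 + (-(-1 - 9 + 6) + 4)*(-115) = -105 + (-1*(-4) + 4)*(-115) = -105 + (4 + 4)*(-115) = -105 + 8*(-115) = -105 - 920 = -1025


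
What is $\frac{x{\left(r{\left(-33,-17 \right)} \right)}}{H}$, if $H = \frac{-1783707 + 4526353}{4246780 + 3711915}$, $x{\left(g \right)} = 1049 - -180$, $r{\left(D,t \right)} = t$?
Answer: $\frac{9781236155}{2742646} \approx 3566.4$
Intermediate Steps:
$x{\left(g \right)} = 1229$ ($x{\left(g \right)} = 1049 + 180 = 1229$)
$H = \frac{2742646}{7958695} \approx 0.34461$
$\frac{x{\left(r{\left(-33,-17 \right)} \right)}}{H} = \frac{1229}{\frac{2742646}{7958695}} = 1229 \cdot \frac{7958695}{2742646} = \frac{9781236155}{2742646}$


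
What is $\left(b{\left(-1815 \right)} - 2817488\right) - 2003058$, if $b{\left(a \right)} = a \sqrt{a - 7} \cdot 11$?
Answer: $-4820546 - 19965 i \sqrt{1822} \approx -4.8205 \cdot 10^{6} - 8.522 \cdot 10^{5} i$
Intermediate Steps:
$b{\left(a \right)} = 11 a \sqrt{-7 + a}$ ($b{\left(a \right)} = a \sqrt{-7 + a} 11 = 11 a \sqrt{-7 + a}$)
$\left(b{\left(-1815 \right)} - 2817488\right) - 2003058 = \left(11 \left(-1815\right) \sqrt{-7 - 1815} - 2817488\right) - 2003058 = \left(11 \left(-1815\right) \sqrt{-1822} - 2817488\right) - 2003058 = \left(11 \left(-1815\right) i \sqrt{1822} - 2817488\right) - 2003058 = \left(- 19965 i \sqrt{1822} - 2817488\right) - 2003058 = \left(-2817488 - 19965 i \sqrt{1822}\right) - 2003058 = -4820546 - 19965 i \sqrt{1822}$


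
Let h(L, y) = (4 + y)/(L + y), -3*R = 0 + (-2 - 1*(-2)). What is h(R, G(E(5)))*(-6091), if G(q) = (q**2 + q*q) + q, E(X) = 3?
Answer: -152275/21 ≈ -7251.2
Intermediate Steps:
R = 0 (R = -(0 + (-2 - 1*(-2)))/3 = -(0 + (-2 + 2))/3 = -(0 + 0)/3 = -1/3*0 = 0)
G(q) = q + 2*q**2 (G(q) = (q**2 + q**2) + q = 2*q**2 + q = q + 2*q**2)
h(L, y) = (4 + y)/(L + y)
h(R, G(E(5)))*(-6091) = ((4 + 3*(1 + 2*3))/(0 + 3*(1 + 2*3)))*(-6091) = ((4 + 3*(1 + 6))/(0 + 3*(1 + 6)))*(-6091) = ((4 + 3*7)/(0 + 3*7))*(-6091) = ((4 + 21)/(0 + 21))*(-6091) = (25/21)*(-6091) = -152275/21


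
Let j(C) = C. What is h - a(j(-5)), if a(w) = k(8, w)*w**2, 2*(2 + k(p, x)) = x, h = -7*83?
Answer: -937/2 ≈ -468.50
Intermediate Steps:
h = -581
k(p, x) = -2 + x/2
a(w) = w**2*(-2 + w/2) (a(w) = (-2 + w/2)*w**2 = w**2*(-2 + w/2))
h - a(j(-5)) = -581 - (-5)**2*(-4 - 5)/2 = -581 - 25*(-9)/2 = -581 - 1*(-225/2) = -581 + 225/2 = -937/2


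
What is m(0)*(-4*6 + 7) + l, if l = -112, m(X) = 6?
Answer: -214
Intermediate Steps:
m(0)*(-4*6 + 7) + l = 6*(-4*6 + 7) - 112 = 6*(-24 + 7) - 112 = 6*(-17) - 112 = -102 - 112 = -214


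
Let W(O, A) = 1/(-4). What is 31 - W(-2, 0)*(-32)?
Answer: 23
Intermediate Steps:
W(O, A) = -¼
31 - W(-2, 0)*(-32) = 31 - 1*(-¼)*(-32) = 31 + (¼)*(-32) = 31 - 8 = 23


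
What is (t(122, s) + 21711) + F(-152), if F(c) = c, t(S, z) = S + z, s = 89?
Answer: 21770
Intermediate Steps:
(t(122, s) + 21711) + F(-152) = ((122 + 89) + 21711) - 152 = (211 + 21711) - 152 = 21922 - 152 = 21770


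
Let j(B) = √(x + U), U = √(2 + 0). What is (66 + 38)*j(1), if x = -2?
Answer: 104*√(-2 + √2) ≈ 79.598*I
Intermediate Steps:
U = √2 ≈ 1.4142
j(B) = √(-2 + √2)
(66 + 38)*j(1) = (66 + 38)*√(-2 + √2) = 104*√(-2 + √2)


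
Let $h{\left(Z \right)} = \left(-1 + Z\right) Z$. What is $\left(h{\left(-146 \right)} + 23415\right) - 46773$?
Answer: $-1896$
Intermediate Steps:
$h{\left(Z \right)} = Z \left(-1 + Z\right)$
$\left(h{\left(-146 \right)} + 23415\right) - 46773 = \left(- 146 \left(-1 - 146\right) + 23415\right) - 46773 = \left(\left(-146\right) \left(-147\right) + 23415\right) - 46773 = \left(21462 + 23415\right) - 46773 = 44877 - 46773 = -1896$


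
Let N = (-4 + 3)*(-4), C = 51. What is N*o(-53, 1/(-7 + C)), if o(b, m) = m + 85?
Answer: 3741/11 ≈ 340.09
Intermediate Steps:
o(b, m) = 85 + m
N = 4 (N = -1*(-4) = 4)
N*o(-53, 1/(-7 + C)) = 4*(85 + 1/(-7 + 51)) = 4*(85 + 1/44) = 4*(3741/44) = 3741/11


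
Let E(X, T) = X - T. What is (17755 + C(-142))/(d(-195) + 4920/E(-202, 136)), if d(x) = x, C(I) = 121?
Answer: -3021044/35415 ≈ -85.304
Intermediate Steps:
(17755 + C(-142))/(d(-195) + 4920/E(-202, 136)) = (17755 + 121)/(-195 + 4920/(-202 - 1*136)) = 17876/(-195 + 4920/(-202 - 136)) = 17876/(-195 + 4920/(-338)) = 17876/(-195 + 4920*(-1/338)) = 17876/(-195 - 2460/169) = 17876/(-35415/169) = 17876*(-169/35415) = -3021044/35415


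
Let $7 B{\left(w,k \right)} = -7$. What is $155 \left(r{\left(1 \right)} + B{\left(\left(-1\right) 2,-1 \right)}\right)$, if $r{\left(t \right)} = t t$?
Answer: $0$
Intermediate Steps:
$B{\left(w,k \right)} = -1$ ($B{\left(w,k \right)} = \frac{1}{7} \left(-7\right) = -1$)
$r{\left(t \right)} = t^{2}$
$155 \left(r{\left(1 \right)} + B{\left(\left(-1\right) 2,-1 \right)}\right) = 155 \left(1^{2} - 1\right) = 155 \left(1 - 1\right) = 155 \cdot 0 = 0$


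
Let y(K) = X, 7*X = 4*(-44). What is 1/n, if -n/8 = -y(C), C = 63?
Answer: -7/1408 ≈ -0.0049716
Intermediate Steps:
X = -176/7 (X = (4*(-44))/7 = (⅐)*(-176) = -176/7 ≈ -25.143)
y(K) = -176/7
n = -1408/7 (n = -(-8)*(-176)/7 = -8*176/7 = -1408/7 ≈ -201.14)
1/n = 1/(-1408/7) = -7/1408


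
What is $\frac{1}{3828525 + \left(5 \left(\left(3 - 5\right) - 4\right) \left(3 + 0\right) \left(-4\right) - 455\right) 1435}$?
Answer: $\frac{1}{3692200} \approx 2.7084 \cdot 10^{-7}$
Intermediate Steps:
$\frac{1}{3828525 + \left(5 \left(\left(3 - 5\right) - 4\right) \left(3 + 0\right) \left(-4\right) - 455\right) 1435} = \frac{1}{3828525 + \left(5 \left(-2 - 4\right) 3 \left(-4\right) + \left(-687 + 232\right)\right) 1435} = \frac{1}{3828525 + \left(5 \left(\left(-6\right) 3\right) \left(-4\right) - 455\right) 1435} = \frac{1}{3828525 + \left(5 \left(-18\right) \left(-4\right) - 455\right) 1435} = \frac{1}{3828525 + \left(\left(-90\right) \left(-4\right) - 455\right) 1435} = \frac{1}{3828525 + \left(360 - 455\right) 1435} = \frac{1}{3828525 - 136325} = \frac{1}{3692200}$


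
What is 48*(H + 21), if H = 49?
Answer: 3360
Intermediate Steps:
48*(H + 21) = 48*(49 + 21) = 48*70 = 3360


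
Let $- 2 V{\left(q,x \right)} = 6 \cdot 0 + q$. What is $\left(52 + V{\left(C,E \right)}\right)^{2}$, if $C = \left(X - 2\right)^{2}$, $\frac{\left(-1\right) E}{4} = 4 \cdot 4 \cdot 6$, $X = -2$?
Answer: $1936$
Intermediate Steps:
$E = -384$ ($E = - 4 \cdot 4 \cdot 4 \cdot 6 = - 4 \cdot 16 \cdot 6 = \left(-4\right) 96 = -384$)
$C = 16$ ($C = \left(-2 - 2\right)^{2} = \left(-4\right)^{2} = 16$)
$V{\left(q,x \right)} = - \frac{q}{2}$ ($V{\left(q,x \right)} = - \frac{6 \cdot 0 + q}{2} = - \frac{0 + q}{2} = - \frac{q}{2}$)
$\left(52 + V{\left(C,E \right)}\right)^{2} = \left(52 - 8\right)^{2} = 44^{2} = 1936$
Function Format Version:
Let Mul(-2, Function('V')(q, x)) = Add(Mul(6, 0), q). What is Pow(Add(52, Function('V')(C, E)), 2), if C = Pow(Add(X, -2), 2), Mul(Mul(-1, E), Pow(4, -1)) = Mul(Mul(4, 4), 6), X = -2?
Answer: 1936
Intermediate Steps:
E = -384 (E = Mul(-4, Mul(Mul(4, 4), 6)) = Mul(-4, Mul(16, 6)) = Mul(-4, 96) = -384)
C = 16 (C = Pow(Add(-2, -2), 2) = Pow(-4, 2) = 16)
Function('V')(q, x) = Mul(Rational(-1, 2), q) (Function('V')(q, x) = Mul(Rational(-1, 2), Add(Mul(6, 0), q)) = Mul(Rational(-1, 2), Add(0, q)) = Mul(Rational(-1, 2), q))
Pow(Add(52, Function('V')(C, E)), 2) = Pow(Add(52, Mul(Rational(-1, 2), 16)), 2) = Pow(Add(52, -8), 2) = Pow(44, 2) = 1936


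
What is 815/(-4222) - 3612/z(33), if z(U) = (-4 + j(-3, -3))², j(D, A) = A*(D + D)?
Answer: -550343/29554 ≈ -18.622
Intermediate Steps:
j(D, A) = 2*A*D (j(D, A) = A*(2*D) = 2*A*D)
z(U) = 196 (z(U) = (-4 + 2*(-3)*(-3))² = (-4 + 18)² = 14² = 196)
815/(-4222) - 3612/z(33) = 815/(-4222) - 3612/196 = 815*(-1/4222) - 3612*1/196 = -815/4222 - 129/7 = -550343/29554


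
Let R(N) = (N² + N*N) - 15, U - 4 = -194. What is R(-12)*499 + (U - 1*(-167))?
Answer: 136204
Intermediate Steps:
U = -190 (U = 4 - 194 = -190)
R(N) = -15 + 2*N² (R(N) = (N² + N²) - 15 = 2*N² - 15 = -15 + 2*N²)
R(-12)*499 + (U - 1*(-167)) = (-15 + 2*(-12)²)*499 + (-190 - 1*(-167)) = (-15 + 2*144)*499 + (-190 + 167) = (-15 + 288)*499 - 23 = 273*499 - 23 = 136227 - 23 = 136204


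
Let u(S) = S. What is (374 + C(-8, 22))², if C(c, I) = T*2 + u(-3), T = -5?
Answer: 130321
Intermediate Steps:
C(c, I) = -13 (C(c, I) = -5*2 - 3 = -10 - 3 = -13)
(374 + C(-8, 22))² = (374 - 13)² = 361² = 130321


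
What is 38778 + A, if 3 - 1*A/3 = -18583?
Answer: 94536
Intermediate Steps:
A = 55758 (A = 9 - 3*(-18583) = 9 + 55749 = 55758)
38778 + A = 38778 + 55758 = 94536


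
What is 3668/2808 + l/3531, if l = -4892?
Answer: -65419/826254 ≈ -0.079175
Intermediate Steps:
3668/2808 + l/3531 = 3668/2808 - 4892/3531 = 3668*(1/2808) - 4892*1/3531 = 917/702 - 4892/3531 = -65419/826254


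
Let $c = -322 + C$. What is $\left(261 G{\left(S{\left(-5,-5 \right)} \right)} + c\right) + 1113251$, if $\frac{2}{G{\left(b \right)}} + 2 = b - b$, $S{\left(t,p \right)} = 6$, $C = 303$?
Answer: $1112971$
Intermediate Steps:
$G{\left(b \right)} = -1$ ($G{\left(b \right)} = \frac{2}{-2 + \left(b - b\right)} = \frac{2}{-2 + 0} = \frac{2}{-2} = 2 \left(- \frac{1}{2}\right) = -1$)
$c = -19$ ($c = -322 + 303 = -19$)
$\left(261 G{\left(S{\left(-5,-5 \right)} \right)} + c\right) + 1113251 = \left(261 \left(-1\right) - 19\right) + 1113251 = \left(-261 - 19\right) + 1113251 = -280 + 1113251 = 1112971$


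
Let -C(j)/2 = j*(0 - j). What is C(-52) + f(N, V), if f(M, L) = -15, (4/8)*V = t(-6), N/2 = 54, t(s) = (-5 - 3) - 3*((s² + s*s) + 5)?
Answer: 5393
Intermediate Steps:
t(s) = -23 - 6*s² (t(s) = -8 - 3*((s² + s²) + 5) = -8 - 3*(2*s² + 5) = -8 - 3*(5 + 2*s²) = -8 + (-15 - 6*s²) = -23 - 6*s²)
N = 108 (N = 2*54 = 108)
C(j) = 2*j² (C(j) = -2*j*(0 - j) = -2*j*(-j) = -(-2)*j² = 2*j²)
V = -478 (V = 2*(-23 - 6*(-6)²) = 2*(-23 - 6*36) = 2*(-23 - 216) = 2*(-239) = -478)
C(-52) + f(N, V) = 2*(-52)² - 15 = 2*2704 - 15 = 5408 - 15 = 5393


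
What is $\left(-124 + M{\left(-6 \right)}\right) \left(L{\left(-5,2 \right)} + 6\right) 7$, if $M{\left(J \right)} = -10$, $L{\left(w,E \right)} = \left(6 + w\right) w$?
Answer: $-938$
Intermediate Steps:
$L{\left(w,E \right)} = w \left(6 + w\right)$
$\left(-124 + M{\left(-6 \right)}\right) \left(L{\left(-5,2 \right)} + 6\right) 7 = \left(-124 - 10\right) \left(- 5 \left(6 - 5\right) + 6\right) 7 = - 134 \left(\left(-5\right) 1 + 6\right) 7 = - 134 \left(-5 + 6\right) 7 = - 134 \cdot 1 \cdot 7 = \left(-134\right) 7 = -938$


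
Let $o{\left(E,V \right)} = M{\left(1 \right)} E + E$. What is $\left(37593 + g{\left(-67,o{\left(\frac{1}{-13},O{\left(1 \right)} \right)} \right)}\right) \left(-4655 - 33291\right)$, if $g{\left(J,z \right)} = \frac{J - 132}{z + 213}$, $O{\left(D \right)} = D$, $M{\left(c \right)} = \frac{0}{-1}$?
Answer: $- \frac{1974232422401}{1384} \approx -1.4265 \cdot 10^{9}$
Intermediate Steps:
$M{\left(c \right)} = 0$ ($M{\left(c \right)} = 0 \left(-1\right) = 0$)
$o{\left(E,V \right)} = E$ ($o{\left(E,V \right)} = 0 E + E = 0 + E = E$)
$g{\left(J,z \right)} = \frac{-132 + J}{213 + z}$
$\left(37593 + g{\left(-67,o{\left(\frac{1}{-13},O{\left(1 \right)} \right)} \right)}\right) \left(-4655 - 33291\right) = \left(37593 + \frac{-132 - 67}{213 + \frac{1}{-13}}\right) \left(-4655 - 33291\right) = \left(37593 + \frac{1}{213 - \frac{1}{13}} \left(-199\right)\right) \left(-37946\right) = \left(37593 + \frac{1}{\frac{2768}{13}} \left(-199\right)\right) \left(-37946\right) = \left(37593 + \frac{13}{2768} \left(-199\right)\right) \left(-37946\right) = \left(37593 - \frac{2587}{2768}\right) \left(-37946\right) = \frac{104054837}{2768} \left(-37946\right) = - \frac{1974232422401}{1384}$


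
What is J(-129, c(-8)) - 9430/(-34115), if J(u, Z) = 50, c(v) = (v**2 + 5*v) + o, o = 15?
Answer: 343036/6823 ≈ 50.276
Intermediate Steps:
c(v) = 15 + v**2 + 5*v (c(v) = (v**2 + 5*v) + 15 = 15 + v**2 + 5*v)
J(-129, c(-8)) - 9430/(-34115) = 50 - 9430/(-34115) = 50 - 9430*(-1/34115) = 50 + 1886/6823 = 343036/6823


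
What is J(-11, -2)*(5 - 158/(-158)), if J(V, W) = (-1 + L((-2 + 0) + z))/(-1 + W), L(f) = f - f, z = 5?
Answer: 2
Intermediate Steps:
L(f) = 0
J(V, W) = -1/(-1 + W) (J(V, W) = (-1 + 0)/(-1 + W) = -1/(-1 + W))
J(-11, -2)*(5 - 158/(-158)) = (-1/(-1 - 2))*(5 - 158/(-158)) = (-1/(-3))*(5 - 158*(-1/158)) = (-1*(-1/3))*(5 + 1) = (1/3)*6 = 2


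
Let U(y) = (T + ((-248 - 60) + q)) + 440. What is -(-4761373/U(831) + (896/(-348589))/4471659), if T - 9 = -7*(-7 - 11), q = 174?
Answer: 824654535014801051/76379785818399 ≈ 10797.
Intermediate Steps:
T = 135 (T = 9 - 7*(-7 - 11) = 9 - 7*(-18) = 9 + 126 = 135)
U(y) = 441 (U(y) = (135 + ((-248 - 60) + 174)) + 440 = (135 + (-308 + 174)) + 440 = (135 - 134) + 440 = 1 + 440 = 441)
-(-4761373/U(831) + (896/(-348589))/4471659) = -(-4761373/441 + (896/(-348589))/4471659) = -(-4761373*1/441 + (896*(-1/348589))*(1/4471659)) = -(-4761373/441 - 896/348589*1/4471659) = -(-4761373/441 - 896/1558771139151) = -1*(-824654535014801051/76379785818399) = 824654535014801051/76379785818399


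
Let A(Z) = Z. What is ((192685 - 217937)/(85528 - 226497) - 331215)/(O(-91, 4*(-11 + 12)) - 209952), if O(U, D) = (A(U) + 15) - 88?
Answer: 46691022083/29619842404 ≈ 1.5763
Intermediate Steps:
O(U, D) = -73 + U (O(U, D) = (U + 15) - 88 = (15 + U) - 88 = -73 + U)
((192685 - 217937)/(85528 - 226497) - 331215)/(O(-91, 4*(-11 + 12)) - 209952) = ((192685 - 217937)/(85528 - 226497) - 331215)/((-73 - 91) - 209952) = (-25252/(-140969) - 331215)/(-164 - 209952) = (-25252*(-1/140969) - 331215)/(-210116) = (25252/140969 - 331215)*(-1/210116) = -46691022083/140969*(-1/210116) = 46691022083/29619842404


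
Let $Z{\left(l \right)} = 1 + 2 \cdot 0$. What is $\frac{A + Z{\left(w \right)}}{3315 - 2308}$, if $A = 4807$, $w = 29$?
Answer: $\frac{4808}{1007} \approx 4.7746$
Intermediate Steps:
$Z{\left(l \right)} = 1$ ($Z{\left(l \right)} = 1 + 0 = 1$)
$\frac{A + Z{\left(w \right)}}{3315 - 2308} = \frac{4807 + 1}{3315 - 2308} = \frac{4808}{1007}$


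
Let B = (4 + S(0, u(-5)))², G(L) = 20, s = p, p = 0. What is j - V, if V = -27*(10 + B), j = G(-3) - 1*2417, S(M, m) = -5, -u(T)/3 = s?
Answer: -2100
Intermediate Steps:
s = 0
u(T) = 0 (u(T) = -3*0 = 0)
B = 1 (B = (4 - 5)² = (-1)² = 1)
j = -2397 (j = 20 - 1*2417 = 20 - 2417 = -2397)
V = -297 (V = -27*(10 + 1) = -27*11 = -297)
j - V = -2397 - 1*(-297) = -2397 + 297 = -2100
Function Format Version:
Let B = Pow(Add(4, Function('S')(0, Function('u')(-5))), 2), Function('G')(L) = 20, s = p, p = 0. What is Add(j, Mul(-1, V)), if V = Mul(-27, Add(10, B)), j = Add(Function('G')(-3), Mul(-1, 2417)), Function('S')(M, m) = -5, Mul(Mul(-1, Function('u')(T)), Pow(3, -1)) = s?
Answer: -2100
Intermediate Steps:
s = 0
Function('u')(T) = 0 (Function('u')(T) = Mul(-3, 0) = 0)
B = 1 (B = Pow(Add(4, -5), 2) = Pow(-1, 2) = 1)
j = -2397 (j = Add(20, Mul(-1, 2417)) = Add(20, -2417) = -2397)
V = -297 (V = Mul(-27, Add(10, 1)) = Mul(-27, 11) = -297)
Add(j, Mul(-1, V)) = Add(-2397, Mul(-1, -297)) = Add(-2397, 297) = -2100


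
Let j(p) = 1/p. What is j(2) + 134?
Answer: 269/2 ≈ 134.50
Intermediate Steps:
j(2) + 134 = 1/2 + 134 = ½ + 134 = 269/2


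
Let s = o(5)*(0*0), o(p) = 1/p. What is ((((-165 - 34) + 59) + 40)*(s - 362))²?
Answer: 1310440000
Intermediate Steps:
s = 0 (s = (0*0)/5 = (⅕)*0 = 0)
((((-165 - 34) + 59) + 40)*(s - 362))² = ((((-165 - 34) + 59) + 40)*(0 - 362))² = (((-199 + 59) + 40)*(-362))² = ((-140 + 40)*(-362))² = (-100*(-362))² = 36200² = 1310440000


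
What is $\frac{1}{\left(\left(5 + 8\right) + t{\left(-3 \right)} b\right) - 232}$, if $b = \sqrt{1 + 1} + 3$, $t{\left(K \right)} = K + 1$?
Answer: $- \frac{225}{50617} + \frac{2 \sqrt{2}}{50617} \approx -0.0043893$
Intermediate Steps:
$t{\left(K \right)} = 1 + K$
$b = 3 + \sqrt{2}$ ($b = \sqrt{2} + 3 = 3 + \sqrt{2} \approx 4.4142$)
$\frac{1}{\left(\left(5 + 8\right) + t{\left(-3 \right)} b\right) - 232} = \frac{1}{\left(\left(5 + 8\right) + \left(1 - 3\right) \left(3 + \sqrt{2}\right)\right) - 232} = \frac{1}{\left(13 - 2 \left(3 + \sqrt{2}\right)\right) - 232} = \frac{1}{\left(13 - \left(6 + 2 \sqrt{2}\right)\right) - 232} = \frac{1}{\left(7 - 2 \sqrt{2}\right) - 232} = \frac{1}{-225 - 2 \sqrt{2}}$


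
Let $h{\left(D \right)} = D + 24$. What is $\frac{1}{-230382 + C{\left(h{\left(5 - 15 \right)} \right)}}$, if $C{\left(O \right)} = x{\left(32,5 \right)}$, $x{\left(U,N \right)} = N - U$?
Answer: $- \frac{1}{230409} \approx -4.3401 \cdot 10^{-6}$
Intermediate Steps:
$h{\left(D \right)} = 24 + D$
$C{\left(O \right)} = -27$ ($C{\left(O \right)} = 5 - 32 = -27$)
$\frac{1}{-230382 + C{\left(h{\left(5 - 15 \right)} \right)}} = \frac{1}{-230382 - 27} = \frac{1}{-230409} = - \frac{1}{230409}$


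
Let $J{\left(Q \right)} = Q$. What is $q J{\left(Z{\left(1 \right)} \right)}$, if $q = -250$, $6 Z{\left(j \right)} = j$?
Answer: $- \frac{125}{3} \approx -41.667$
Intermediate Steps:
$Z{\left(j \right)} = \frac{j}{6}$
$q J{\left(Z{\left(1 \right)} \right)} = - 250 \cdot \frac{1}{6} \cdot 1 = \left(-250\right) \frac{1}{6} = - \frac{125}{3}$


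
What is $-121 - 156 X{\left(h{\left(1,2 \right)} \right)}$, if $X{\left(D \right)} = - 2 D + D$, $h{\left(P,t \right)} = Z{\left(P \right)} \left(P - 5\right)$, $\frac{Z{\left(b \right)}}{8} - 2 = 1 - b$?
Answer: $-10105$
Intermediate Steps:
$Z{\left(b \right)} = 24 - 8 b$ ($Z{\left(b \right)} = 16 + 8 \left(1 - b\right) = 16 - \left(-8 + 8 b\right) = 24 - 8 b$)
$h{\left(P,t \right)} = \left(-5 + P\right) \left(24 - 8 P\right)$ ($h{\left(P,t \right)} = \left(24 - 8 P\right) \left(P - 5\right) = \left(24 - 8 P\right) \left(-5 + P\right) = \left(-5 + P\right) \left(24 - 8 P\right)$)
$X{\left(D \right)} = - D$
$-121 - 156 X{\left(h{\left(1,2 \right)} \right)} = -121 - 156 \left(- \left(-8\right) \left(-5 + 1\right) \left(-3 + 1\right)\right) = -121 - 156 \left(- \left(-8\right) \left(-4\right) \left(-2\right)\right) = -121 - 156 \left(\left(-1\right) \left(-64\right)\right) = -121 - 9984 = -10105$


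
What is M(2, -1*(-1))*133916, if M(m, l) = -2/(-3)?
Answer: 267832/3 ≈ 89277.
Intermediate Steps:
M(m, l) = 2/3 (M(m, l) = -2*(-1/3) = 2/3)
M(2, -1*(-1))*133916 = (2/3)*133916 = 267832/3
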